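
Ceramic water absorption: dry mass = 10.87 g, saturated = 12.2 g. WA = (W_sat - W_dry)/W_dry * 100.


WA = (12.2 - 10.87) / 10.87 * 100 = 12.24%

12.24


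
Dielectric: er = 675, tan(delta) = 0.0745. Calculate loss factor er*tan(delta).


Loss = 675 * 0.0745 = 50.288

50.288


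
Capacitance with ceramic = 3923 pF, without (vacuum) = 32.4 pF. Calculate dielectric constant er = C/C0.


er = 3923 / 32.4 = 121.08

121.08


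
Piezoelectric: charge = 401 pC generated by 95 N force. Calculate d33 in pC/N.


d33 = 401 / 95 = 4.2 pC/N

4.2


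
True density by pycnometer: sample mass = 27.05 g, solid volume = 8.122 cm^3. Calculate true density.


TD = 27.05 / 8.122 = 3.33 g/cm^3

3.33


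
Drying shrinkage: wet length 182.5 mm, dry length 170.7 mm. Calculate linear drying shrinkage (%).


DS = (182.5 - 170.7) / 182.5 * 100 = 6.47%

6.47


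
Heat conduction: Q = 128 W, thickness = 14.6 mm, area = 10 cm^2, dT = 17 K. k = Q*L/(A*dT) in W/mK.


k = 128*14.6/1000/(10/10000*17) = 109.93 W/mK

109.93


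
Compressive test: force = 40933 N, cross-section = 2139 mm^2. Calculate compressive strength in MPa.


CS = 40933 / 2139 = 19.1 MPa

19.1


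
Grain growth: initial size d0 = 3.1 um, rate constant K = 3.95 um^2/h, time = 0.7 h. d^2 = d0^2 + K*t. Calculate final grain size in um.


d^2 = 3.1^2 + 3.95*0.7 = 12.375
d = sqrt(12.375) = 3.52 um

3.52


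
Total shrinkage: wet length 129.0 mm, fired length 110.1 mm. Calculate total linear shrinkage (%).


TS = (129.0 - 110.1) / 129.0 * 100 = 14.65%

14.65


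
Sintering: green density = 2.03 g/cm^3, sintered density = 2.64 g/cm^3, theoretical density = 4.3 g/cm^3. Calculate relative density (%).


Relative = 2.64 / 4.3 * 100 = 61.4%

61.4


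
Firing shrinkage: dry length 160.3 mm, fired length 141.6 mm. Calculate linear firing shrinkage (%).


FS = (160.3 - 141.6) / 160.3 * 100 = 11.67%

11.67


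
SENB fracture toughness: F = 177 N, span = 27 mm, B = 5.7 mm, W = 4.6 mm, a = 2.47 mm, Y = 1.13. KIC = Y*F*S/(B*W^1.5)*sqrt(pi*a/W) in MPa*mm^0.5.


KIC = 1.13*177*27/(5.7*4.6^1.5)*sqrt(pi*2.47/4.6) = 124.72

124.72


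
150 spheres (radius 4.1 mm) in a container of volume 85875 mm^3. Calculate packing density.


V_sphere = 4/3*pi*4.1^3 = 288.6956 mm^3
Total V = 150*288.6956 = 43304.34 mm^3
PD = 43304.34 / 85875 = 0.504

0.504


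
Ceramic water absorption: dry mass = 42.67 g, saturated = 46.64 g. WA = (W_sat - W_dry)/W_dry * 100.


WA = (46.64 - 42.67) / 42.67 * 100 = 9.3%

9.3


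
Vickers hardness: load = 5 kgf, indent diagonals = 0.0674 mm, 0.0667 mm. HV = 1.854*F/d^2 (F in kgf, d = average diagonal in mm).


d_avg = (0.0674+0.0667)/2 = 0.06705 mm
HV = 1.854*5/0.06705^2 = 2062

2062


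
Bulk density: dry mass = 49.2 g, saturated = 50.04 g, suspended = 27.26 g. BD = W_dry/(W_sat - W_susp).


BD = 49.2 / (50.04 - 27.26) = 49.2 / 22.78 = 2.16 g/cm^3

2.16


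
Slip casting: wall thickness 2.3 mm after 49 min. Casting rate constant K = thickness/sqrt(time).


K = 2.3 / sqrt(49) = 2.3 / 7.0 = 0.329 mm/min^0.5

0.329


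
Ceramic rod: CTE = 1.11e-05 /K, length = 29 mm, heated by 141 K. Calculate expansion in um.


dL = 1.11e-05 * 29 * 141 * 1000 = 45.388 um

45.388


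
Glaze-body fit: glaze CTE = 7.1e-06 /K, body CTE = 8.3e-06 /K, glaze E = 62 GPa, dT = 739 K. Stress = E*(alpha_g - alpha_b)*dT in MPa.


Stress = 62*1000*(7.1e-06 - 8.3e-06)*739 = -55.0 MPa

-55.0


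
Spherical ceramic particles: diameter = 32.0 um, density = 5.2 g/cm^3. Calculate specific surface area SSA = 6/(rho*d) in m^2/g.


SSA = 6 / (5.2 * 32.0) = 0.036 m^2/g

0.036


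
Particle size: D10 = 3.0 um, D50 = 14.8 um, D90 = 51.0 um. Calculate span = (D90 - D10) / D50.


Span = (51.0 - 3.0) / 14.8 = 48.0 / 14.8 = 3.243

3.243


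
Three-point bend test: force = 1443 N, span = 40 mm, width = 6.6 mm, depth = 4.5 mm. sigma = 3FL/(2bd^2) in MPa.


sigma = 3*1443*40/(2*6.6*4.5^2) = 647.8 MPa

647.8


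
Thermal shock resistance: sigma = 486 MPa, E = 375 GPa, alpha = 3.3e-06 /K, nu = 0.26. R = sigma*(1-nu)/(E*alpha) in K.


R = 486*(1-0.26)/(375*1000*3.3e-06) = 291 K

291


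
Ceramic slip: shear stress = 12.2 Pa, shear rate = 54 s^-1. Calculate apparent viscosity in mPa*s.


eta = tau/gamma * 1000 = 12.2/54 * 1000 = 225.9 mPa*s

225.9


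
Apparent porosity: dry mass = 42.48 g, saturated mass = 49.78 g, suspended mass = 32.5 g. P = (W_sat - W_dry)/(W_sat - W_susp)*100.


P = (49.78 - 42.48) / (49.78 - 32.5) * 100 = 7.3 / 17.28 * 100 = 42.2%

42.2


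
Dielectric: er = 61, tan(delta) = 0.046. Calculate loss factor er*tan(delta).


Loss = 61 * 0.046 = 2.806

2.806


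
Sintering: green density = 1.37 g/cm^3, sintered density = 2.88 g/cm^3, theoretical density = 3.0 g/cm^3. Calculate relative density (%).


Relative = 2.88 / 3.0 * 100 = 96.0%

96.0


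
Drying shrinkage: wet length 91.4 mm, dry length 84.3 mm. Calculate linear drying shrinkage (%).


DS = (91.4 - 84.3) / 91.4 * 100 = 7.77%

7.77


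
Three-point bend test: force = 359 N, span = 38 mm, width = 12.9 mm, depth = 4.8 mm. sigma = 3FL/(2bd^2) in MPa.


sigma = 3*359*38/(2*12.9*4.8^2) = 68.8 MPa

68.8


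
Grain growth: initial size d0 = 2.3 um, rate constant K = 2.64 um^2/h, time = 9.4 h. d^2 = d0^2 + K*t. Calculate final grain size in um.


d^2 = 2.3^2 + 2.64*9.4 = 30.106
d = sqrt(30.106) = 5.49 um

5.49


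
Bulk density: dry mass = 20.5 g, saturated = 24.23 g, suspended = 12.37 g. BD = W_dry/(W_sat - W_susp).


BD = 20.5 / (24.23 - 12.37) = 20.5 / 11.86 = 1.728 g/cm^3

1.728


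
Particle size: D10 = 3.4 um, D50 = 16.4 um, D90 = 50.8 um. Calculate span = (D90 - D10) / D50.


Span = (50.8 - 3.4) / 16.4 = 47.4 / 16.4 = 2.89

2.89


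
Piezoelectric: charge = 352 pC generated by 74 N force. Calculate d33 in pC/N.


d33 = 352 / 74 = 4.8 pC/N

4.8


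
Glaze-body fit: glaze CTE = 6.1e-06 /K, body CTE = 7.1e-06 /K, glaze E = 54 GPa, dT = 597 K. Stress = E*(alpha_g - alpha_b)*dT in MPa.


Stress = 54*1000*(6.1e-06 - 7.1e-06)*597 = -32.2 MPa

-32.2


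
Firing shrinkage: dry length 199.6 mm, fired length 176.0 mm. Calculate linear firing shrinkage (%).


FS = (199.6 - 176.0) / 199.6 * 100 = 11.82%

11.82


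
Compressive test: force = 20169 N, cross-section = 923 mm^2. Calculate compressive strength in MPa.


CS = 20169 / 923 = 21.9 MPa

21.9


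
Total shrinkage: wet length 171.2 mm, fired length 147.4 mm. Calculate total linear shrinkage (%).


TS = (171.2 - 147.4) / 171.2 * 100 = 13.9%

13.9


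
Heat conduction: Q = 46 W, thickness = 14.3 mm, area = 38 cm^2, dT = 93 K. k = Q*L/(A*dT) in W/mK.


k = 46*14.3/1000/(38/10000*93) = 1.86 W/mK

1.86


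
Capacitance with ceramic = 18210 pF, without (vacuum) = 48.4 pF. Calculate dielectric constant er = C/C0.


er = 18210 / 48.4 = 376.24

376.24


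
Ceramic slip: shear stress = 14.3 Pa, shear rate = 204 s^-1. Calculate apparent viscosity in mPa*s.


eta = tau/gamma * 1000 = 14.3/204 * 1000 = 70.1 mPa*s

70.1


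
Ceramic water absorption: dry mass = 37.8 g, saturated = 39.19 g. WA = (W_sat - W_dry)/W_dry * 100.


WA = (39.19 - 37.8) / 37.8 * 100 = 3.68%

3.68


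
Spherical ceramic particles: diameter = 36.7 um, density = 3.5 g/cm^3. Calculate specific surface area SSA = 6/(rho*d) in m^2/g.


SSA = 6 / (3.5 * 36.7) = 0.047 m^2/g

0.047


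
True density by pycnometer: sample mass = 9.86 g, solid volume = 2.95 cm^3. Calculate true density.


TD = 9.86 / 2.95 = 3.342 g/cm^3

3.342


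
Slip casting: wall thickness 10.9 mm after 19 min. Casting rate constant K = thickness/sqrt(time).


K = 10.9 / sqrt(19) = 10.9 / 4.3589 = 2.501 mm/min^0.5

2.501


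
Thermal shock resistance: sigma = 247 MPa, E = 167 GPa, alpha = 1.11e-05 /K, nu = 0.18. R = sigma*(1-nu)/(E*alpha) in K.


R = 247*(1-0.18)/(167*1000*1.11e-05) = 109 K

109


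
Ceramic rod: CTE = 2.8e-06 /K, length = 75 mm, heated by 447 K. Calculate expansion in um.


dL = 2.8e-06 * 75 * 447 * 1000 = 93.87 um

93.87


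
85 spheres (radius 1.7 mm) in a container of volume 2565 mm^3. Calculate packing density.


V_sphere = 4/3*pi*1.7^3 = 20.5795 mm^3
Total V = 85*20.5795 = 1749.2575 mm^3
PD = 1749.2575 / 2565 = 0.682

0.682


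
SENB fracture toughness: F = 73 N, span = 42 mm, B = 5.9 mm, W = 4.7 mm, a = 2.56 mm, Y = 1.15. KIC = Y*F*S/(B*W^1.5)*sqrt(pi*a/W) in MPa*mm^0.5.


KIC = 1.15*73*42/(5.9*4.7^1.5)*sqrt(pi*2.56/4.7) = 76.72

76.72


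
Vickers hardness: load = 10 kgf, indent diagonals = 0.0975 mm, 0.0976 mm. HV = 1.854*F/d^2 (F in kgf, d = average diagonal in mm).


d_avg = (0.0975+0.0976)/2 = 0.09755 mm
HV = 1.854*10/0.09755^2 = 1948

1948


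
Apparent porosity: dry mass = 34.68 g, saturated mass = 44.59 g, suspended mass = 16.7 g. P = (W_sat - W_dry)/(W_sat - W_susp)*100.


P = (44.59 - 34.68) / (44.59 - 16.7) * 100 = 9.91 / 27.89 * 100 = 35.5%

35.5


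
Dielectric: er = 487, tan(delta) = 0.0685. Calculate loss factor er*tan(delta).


Loss = 487 * 0.0685 = 33.36

33.36


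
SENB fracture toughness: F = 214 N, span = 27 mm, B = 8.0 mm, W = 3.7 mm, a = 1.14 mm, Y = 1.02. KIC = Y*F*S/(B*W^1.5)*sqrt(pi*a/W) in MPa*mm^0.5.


KIC = 1.02*214*27/(8.0*3.7^1.5)*sqrt(pi*1.14/3.7) = 101.84

101.84


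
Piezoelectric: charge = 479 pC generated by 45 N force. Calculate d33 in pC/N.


d33 = 479 / 45 = 10.6 pC/N

10.6


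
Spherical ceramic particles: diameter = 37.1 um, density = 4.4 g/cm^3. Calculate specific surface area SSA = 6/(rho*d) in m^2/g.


SSA = 6 / (4.4 * 37.1) = 0.037 m^2/g

0.037


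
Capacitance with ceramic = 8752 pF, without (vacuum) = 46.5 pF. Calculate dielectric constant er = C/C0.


er = 8752 / 46.5 = 188.22

188.22


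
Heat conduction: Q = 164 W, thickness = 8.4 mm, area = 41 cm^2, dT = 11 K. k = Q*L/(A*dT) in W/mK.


k = 164*8.4/1000/(41/10000*11) = 30.55 W/mK

30.55


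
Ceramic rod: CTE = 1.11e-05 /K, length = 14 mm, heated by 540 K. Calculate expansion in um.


dL = 1.11e-05 * 14 * 540 * 1000 = 83.916 um

83.916


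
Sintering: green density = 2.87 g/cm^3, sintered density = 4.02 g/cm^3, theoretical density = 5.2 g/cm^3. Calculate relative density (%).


Relative = 4.02 / 5.2 * 100 = 77.3%

77.3


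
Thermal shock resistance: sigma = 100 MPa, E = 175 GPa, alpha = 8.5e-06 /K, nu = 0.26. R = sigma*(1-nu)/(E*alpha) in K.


R = 100*(1-0.26)/(175*1000*8.5e-06) = 50 K

50


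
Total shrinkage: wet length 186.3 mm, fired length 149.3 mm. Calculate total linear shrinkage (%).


TS = (186.3 - 149.3) / 186.3 * 100 = 19.86%

19.86


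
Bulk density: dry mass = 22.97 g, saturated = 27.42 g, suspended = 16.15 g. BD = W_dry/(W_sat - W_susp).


BD = 22.97 / (27.42 - 16.15) = 22.97 / 11.27 = 2.038 g/cm^3

2.038


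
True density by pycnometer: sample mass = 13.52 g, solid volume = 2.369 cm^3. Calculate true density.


TD = 13.52 / 2.369 = 5.707 g/cm^3

5.707


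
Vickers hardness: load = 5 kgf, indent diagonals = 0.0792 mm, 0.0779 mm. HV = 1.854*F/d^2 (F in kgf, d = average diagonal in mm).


d_avg = (0.0792+0.0779)/2 = 0.07855 mm
HV = 1.854*5/0.07855^2 = 1502

1502


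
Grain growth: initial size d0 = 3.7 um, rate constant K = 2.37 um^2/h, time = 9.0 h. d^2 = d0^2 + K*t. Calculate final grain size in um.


d^2 = 3.7^2 + 2.37*9.0 = 35.02
d = sqrt(35.02) = 5.92 um

5.92


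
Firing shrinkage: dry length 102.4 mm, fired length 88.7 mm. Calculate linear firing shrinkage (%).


FS = (102.4 - 88.7) / 102.4 * 100 = 13.38%

13.38


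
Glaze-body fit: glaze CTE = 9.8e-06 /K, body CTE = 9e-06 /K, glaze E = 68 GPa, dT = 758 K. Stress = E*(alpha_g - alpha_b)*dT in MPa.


Stress = 68*1000*(9.8e-06 - 9e-06)*758 = 41.2 MPa

41.2


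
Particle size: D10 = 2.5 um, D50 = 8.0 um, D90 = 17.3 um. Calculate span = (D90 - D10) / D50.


Span = (17.3 - 2.5) / 8.0 = 14.8 / 8.0 = 1.85

1.85


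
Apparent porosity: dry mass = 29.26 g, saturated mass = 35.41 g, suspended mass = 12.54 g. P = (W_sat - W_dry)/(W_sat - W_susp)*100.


P = (35.41 - 29.26) / (35.41 - 12.54) * 100 = 6.15 / 22.87 * 100 = 26.9%

26.9


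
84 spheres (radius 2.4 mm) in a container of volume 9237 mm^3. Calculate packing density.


V_sphere = 4/3*pi*2.4^3 = 57.9058 mm^3
Total V = 84*57.9058 = 4864.0872 mm^3
PD = 4864.0872 / 9237 = 0.527

0.527


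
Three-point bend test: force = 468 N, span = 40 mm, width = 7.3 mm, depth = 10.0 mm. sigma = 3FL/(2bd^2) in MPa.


sigma = 3*468*40/(2*7.3*10.0^2) = 38.5 MPa

38.5


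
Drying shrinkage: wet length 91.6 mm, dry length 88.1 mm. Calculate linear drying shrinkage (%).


DS = (91.6 - 88.1) / 91.6 * 100 = 3.82%

3.82


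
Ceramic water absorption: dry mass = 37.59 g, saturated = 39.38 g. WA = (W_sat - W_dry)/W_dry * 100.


WA = (39.38 - 37.59) / 37.59 * 100 = 4.76%

4.76


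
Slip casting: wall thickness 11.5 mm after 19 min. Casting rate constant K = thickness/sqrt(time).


K = 11.5 / sqrt(19) = 11.5 / 4.3589 = 2.638 mm/min^0.5

2.638


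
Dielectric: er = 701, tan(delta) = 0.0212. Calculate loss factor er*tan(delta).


Loss = 701 * 0.0212 = 14.861

14.861


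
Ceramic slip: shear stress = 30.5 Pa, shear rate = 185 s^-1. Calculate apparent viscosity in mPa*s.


eta = tau/gamma * 1000 = 30.5/185 * 1000 = 164.9 mPa*s

164.9


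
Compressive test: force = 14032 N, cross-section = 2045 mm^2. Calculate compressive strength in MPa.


CS = 14032 / 2045 = 6.9 MPa

6.9


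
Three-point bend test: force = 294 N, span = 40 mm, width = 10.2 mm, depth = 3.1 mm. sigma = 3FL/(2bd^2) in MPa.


sigma = 3*294*40/(2*10.2*3.1^2) = 180.0 MPa

180.0


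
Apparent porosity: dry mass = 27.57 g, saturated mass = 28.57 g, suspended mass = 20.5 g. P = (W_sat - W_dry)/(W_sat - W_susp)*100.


P = (28.57 - 27.57) / (28.57 - 20.5) * 100 = 1.0 / 8.07 * 100 = 12.4%

12.4


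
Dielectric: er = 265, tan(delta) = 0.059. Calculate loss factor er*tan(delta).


Loss = 265 * 0.059 = 15.635

15.635


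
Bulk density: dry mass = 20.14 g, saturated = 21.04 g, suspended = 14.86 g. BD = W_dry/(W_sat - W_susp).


BD = 20.14 / (21.04 - 14.86) = 20.14 / 6.18 = 3.259 g/cm^3

3.259


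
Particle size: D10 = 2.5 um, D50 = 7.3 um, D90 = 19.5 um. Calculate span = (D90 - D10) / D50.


Span = (19.5 - 2.5) / 7.3 = 17.0 / 7.3 = 2.329

2.329


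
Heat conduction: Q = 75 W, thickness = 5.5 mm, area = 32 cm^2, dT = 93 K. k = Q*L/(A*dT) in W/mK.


k = 75*5.5/1000/(32/10000*93) = 1.39 W/mK

1.39


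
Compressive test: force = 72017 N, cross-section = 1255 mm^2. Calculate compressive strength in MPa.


CS = 72017 / 1255 = 57.4 MPa

57.4


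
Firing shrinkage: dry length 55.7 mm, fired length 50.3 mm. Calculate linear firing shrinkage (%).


FS = (55.7 - 50.3) / 55.7 * 100 = 9.69%

9.69


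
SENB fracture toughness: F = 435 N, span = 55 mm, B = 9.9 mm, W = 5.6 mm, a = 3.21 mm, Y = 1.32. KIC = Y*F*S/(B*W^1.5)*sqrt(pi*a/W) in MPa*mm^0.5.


KIC = 1.32*435*55/(9.9*5.6^1.5)*sqrt(pi*3.21/5.6) = 323.03

323.03


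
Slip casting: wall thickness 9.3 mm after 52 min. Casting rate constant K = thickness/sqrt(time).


K = 9.3 / sqrt(52) = 9.3 / 7.2111 = 1.29 mm/min^0.5

1.29


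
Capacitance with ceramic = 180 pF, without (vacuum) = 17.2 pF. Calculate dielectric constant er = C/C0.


er = 180 / 17.2 = 10.47

10.47


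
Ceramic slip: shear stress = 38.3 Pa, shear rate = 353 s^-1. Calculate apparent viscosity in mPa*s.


eta = tau/gamma * 1000 = 38.3/353 * 1000 = 108.5 mPa*s

108.5


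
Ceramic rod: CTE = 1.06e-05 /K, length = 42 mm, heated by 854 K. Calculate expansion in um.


dL = 1.06e-05 * 42 * 854 * 1000 = 380.201 um

380.201


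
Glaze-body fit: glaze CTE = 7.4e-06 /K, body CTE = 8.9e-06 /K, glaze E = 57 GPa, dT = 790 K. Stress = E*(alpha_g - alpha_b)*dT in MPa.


Stress = 57*1000*(7.4e-06 - 8.9e-06)*790 = -67.5 MPa

-67.5


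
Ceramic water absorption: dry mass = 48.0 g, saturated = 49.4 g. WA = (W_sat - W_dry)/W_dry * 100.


WA = (49.4 - 48.0) / 48.0 * 100 = 2.92%

2.92


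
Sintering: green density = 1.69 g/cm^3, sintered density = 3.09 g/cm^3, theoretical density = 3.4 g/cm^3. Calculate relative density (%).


Relative = 3.09 / 3.4 * 100 = 90.9%

90.9


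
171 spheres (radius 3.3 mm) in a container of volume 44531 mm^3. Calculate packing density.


V_sphere = 4/3*pi*3.3^3 = 150.5326 mm^3
Total V = 171*150.5326 = 25741.0746 mm^3
PD = 25741.0746 / 44531 = 0.578

0.578


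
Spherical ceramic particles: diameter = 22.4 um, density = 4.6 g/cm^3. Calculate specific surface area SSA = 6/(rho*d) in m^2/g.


SSA = 6 / (4.6 * 22.4) = 0.058 m^2/g

0.058


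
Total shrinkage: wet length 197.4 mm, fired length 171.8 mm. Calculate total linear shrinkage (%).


TS = (197.4 - 171.8) / 197.4 * 100 = 12.97%

12.97


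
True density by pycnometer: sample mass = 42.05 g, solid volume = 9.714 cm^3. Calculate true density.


TD = 42.05 / 9.714 = 4.329 g/cm^3

4.329


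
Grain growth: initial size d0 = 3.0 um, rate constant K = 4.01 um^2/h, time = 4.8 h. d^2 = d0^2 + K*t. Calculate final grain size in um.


d^2 = 3.0^2 + 4.01*4.8 = 28.248
d = sqrt(28.248) = 5.31 um

5.31


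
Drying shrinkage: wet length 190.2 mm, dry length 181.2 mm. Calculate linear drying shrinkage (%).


DS = (190.2 - 181.2) / 190.2 * 100 = 4.73%

4.73


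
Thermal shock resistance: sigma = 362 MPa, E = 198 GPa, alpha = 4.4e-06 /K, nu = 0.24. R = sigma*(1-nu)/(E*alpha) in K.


R = 362*(1-0.24)/(198*1000*4.4e-06) = 316 K

316


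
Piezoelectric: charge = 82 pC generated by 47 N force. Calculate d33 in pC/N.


d33 = 82 / 47 = 1.7 pC/N

1.7


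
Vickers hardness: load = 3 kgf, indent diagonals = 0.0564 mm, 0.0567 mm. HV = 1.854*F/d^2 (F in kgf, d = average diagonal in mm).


d_avg = (0.0564+0.0567)/2 = 0.05655 mm
HV = 1.854*3/0.05655^2 = 1739

1739


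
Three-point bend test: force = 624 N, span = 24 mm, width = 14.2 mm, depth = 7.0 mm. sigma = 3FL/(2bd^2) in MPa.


sigma = 3*624*24/(2*14.2*7.0^2) = 32.3 MPa

32.3


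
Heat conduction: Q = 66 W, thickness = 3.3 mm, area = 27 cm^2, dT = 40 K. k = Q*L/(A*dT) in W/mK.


k = 66*3.3/1000/(27/10000*40) = 2.02 W/mK

2.02


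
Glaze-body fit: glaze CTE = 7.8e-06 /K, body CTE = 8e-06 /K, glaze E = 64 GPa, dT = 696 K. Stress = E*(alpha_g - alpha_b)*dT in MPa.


Stress = 64*1000*(7.8e-06 - 8e-06)*696 = -8.9 MPa

-8.9


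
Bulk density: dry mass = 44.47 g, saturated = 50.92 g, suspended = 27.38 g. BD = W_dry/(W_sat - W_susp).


BD = 44.47 / (50.92 - 27.38) = 44.47 / 23.54 = 1.889 g/cm^3

1.889


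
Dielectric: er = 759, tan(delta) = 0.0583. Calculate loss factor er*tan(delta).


Loss = 759 * 0.0583 = 44.25

44.25


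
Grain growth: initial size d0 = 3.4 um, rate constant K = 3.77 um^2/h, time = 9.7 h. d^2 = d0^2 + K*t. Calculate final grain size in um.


d^2 = 3.4^2 + 3.77*9.7 = 48.129
d = sqrt(48.129) = 6.94 um

6.94


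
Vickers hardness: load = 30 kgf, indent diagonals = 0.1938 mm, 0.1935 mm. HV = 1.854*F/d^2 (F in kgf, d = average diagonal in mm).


d_avg = (0.1938+0.1935)/2 = 0.19365 mm
HV = 1.854*30/0.19365^2 = 1483

1483


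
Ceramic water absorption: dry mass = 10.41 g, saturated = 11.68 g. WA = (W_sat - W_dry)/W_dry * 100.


WA = (11.68 - 10.41) / 10.41 * 100 = 12.2%

12.2


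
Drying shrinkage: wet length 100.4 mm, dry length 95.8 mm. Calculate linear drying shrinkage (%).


DS = (100.4 - 95.8) / 100.4 * 100 = 4.58%

4.58


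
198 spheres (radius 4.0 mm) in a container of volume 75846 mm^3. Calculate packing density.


V_sphere = 4/3*pi*4.0^3 = 268.0826 mm^3
Total V = 198*268.0826 = 53080.3548 mm^3
PD = 53080.3548 / 75846 = 0.7

0.7


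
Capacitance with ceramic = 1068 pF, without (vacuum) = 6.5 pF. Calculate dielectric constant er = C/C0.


er = 1068 / 6.5 = 164.31

164.31


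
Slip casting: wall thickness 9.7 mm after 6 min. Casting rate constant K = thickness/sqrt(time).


K = 9.7 / sqrt(6) = 9.7 / 2.4495 = 3.96 mm/min^0.5

3.96


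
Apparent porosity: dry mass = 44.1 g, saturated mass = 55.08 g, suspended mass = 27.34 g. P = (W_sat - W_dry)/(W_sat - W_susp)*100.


P = (55.08 - 44.1) / (55.08 - 27.34) * 100 = 10.98 / 27.74 * 100 = 39.6%

39.6


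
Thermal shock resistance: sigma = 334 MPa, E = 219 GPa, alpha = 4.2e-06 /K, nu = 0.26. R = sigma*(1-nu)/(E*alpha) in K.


R = 334*(1-0.26)/(219*1000*4.2e-06) = 269 K

269


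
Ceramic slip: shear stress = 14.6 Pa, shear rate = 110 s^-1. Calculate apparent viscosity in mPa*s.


eta = tau/gamma * 1000 = 14.6/110 * 1000 = 132.7 mPa*s

132.7


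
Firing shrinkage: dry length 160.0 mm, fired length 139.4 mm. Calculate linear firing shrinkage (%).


FS = (160.0 - 139.4) / 160.0 * 100 = 12.88%

12.88


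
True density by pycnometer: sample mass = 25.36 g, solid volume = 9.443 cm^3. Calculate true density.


TD = 25.36 / 9.443 = 2.686 g/cm^3

2.686


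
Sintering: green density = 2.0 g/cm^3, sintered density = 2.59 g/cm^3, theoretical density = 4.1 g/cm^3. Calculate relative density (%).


Relative = 2.59 / 4.1 * 100 = 63.2%

63.2


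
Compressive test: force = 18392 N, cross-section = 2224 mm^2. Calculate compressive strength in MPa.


CS = 18392 / 2224 = 8.3 MPa

8.3


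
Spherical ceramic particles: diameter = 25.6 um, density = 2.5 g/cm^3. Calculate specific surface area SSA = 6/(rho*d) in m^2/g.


SSA = 6 / (2.5 * 25.6) = 0.094 m^2/g

0.094


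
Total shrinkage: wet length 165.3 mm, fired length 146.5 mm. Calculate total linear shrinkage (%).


TS = (165.3 - 146.5) / 165.3 * 100 = 11.37%

11.37


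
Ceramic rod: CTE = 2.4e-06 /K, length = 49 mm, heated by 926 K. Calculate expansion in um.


dL = 2.4e-06 * 49 * 926 * 1000 = 108.898 um

108.898


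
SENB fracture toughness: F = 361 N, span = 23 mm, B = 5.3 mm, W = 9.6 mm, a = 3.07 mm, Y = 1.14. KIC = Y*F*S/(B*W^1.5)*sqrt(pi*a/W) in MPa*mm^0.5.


KIC = 1.14*361*23/(5.3*9.6^1.5)*sqrt(pi*3.07/9.6) = 60.18

60.18


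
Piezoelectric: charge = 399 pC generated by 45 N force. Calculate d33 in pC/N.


d33 = 399 / 45 = 8.9 pC/N

8.9


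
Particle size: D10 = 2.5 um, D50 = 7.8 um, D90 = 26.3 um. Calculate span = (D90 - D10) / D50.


Span = (26.3 - 2.5) / 7.8 = 23.8 / 7.8 = 3.051

3.051


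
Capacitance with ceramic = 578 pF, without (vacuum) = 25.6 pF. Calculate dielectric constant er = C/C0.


er = 578 / 25.6 = 22.58

22.58


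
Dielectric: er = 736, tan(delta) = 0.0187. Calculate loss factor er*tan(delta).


Loss = 736 * 0.0187 = 13.763

13.763


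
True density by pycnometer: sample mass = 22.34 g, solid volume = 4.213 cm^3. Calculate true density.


TD = 22.34 / 4.213 = 5.303 g/cm^3

5.303


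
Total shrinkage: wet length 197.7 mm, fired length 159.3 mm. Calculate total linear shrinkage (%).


TS = (197.7 - 159.3) / 197.7 * 100 = 19.42%

19.42


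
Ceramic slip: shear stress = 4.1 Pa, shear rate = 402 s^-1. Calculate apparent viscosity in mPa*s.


eta = tau/gamma * 1000 = 4.1/402 * 1000 = 10.2 mPa*s

10.2


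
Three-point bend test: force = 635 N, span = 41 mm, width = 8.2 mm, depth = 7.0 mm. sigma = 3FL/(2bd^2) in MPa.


sigma = 3*635*41/(2*8.2*7.0^2) = 97.2 MPa

97.2


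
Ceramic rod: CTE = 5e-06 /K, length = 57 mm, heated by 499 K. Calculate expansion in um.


dL = 5e-06 * 57 * 499 * 1000 = 142.215 um

142.215


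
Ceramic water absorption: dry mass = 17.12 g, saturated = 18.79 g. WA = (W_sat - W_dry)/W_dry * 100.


WA = (18.79 - 17.12) / 17.12 * 100 = 9.75%

9.75


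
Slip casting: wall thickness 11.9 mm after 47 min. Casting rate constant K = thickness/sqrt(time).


K = 11.9 / sqrt(47) = 11.9 / 6.8557 = 1.736 mm/min^0.5

1.736


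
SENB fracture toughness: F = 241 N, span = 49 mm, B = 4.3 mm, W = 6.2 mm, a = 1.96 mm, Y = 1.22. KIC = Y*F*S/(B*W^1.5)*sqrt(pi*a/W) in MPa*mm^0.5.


KIC = 1.22*241*49/(4.3*6.2^1.5)*sqrt(pi*1.96/6.2) = 216.28

216.28


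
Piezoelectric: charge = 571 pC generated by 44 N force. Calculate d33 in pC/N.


d33 = 571 / 44 = 13.0 pC/N

13.0


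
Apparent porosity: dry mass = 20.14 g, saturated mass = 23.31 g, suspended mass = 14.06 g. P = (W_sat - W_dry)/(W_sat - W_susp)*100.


P = (23.31 - 20.14) / (23.31 - 14.06) * 100 = 3.17 / 9.25 * 100 = 34.3%

34.3


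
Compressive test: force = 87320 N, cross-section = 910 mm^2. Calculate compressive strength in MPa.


CS = 87320 / 910 = 96.0 MPa

96.0


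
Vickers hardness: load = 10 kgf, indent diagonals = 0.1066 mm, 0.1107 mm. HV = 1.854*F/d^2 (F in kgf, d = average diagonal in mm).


d_avg = (0.1066+0.1107)/2 = 0.10865 mm
HV = 1.854*10/0.10865^2 = 1571

1571


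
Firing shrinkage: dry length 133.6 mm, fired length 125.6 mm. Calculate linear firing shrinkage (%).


FS = (133.6 - 125.6) / 133.6 * 100 = 5.99%

5.99


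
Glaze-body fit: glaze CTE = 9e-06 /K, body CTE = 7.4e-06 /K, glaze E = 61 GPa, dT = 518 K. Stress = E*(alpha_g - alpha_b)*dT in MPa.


Stress = 61*1000*(9e-06 - 7.4e-06)*518 = 50.6 MPa

50.6


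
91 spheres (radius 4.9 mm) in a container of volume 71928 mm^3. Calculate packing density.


V_sphere = 4/3*pi*4.9^3 = 492.807 mm^3
Total V = 91*492.807 = 44845.437 mm^3
PD = 44845.437 / 71928 = 0.623

0.623


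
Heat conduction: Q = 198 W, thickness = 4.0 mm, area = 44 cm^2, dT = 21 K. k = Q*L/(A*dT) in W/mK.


k = 198*4.0/1000/(44/10000*21) = 8.57 W/mK

8.57


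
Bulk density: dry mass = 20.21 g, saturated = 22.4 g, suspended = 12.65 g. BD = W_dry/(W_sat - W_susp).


BD = 20.21 / (22.4 - 12.65) = 20.21 / 9.75 = 2.073 g/cm^3

2.073


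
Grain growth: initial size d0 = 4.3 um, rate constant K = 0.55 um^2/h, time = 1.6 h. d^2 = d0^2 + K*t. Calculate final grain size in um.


d^2 = 4.3^2 + 0.55*1.6 = 19.37
d = sqrt(19.37) = 4.4 um

4.4


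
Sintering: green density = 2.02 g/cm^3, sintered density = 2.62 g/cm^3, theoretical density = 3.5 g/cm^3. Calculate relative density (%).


Relative = 2.62 / 3.5 * 100 = 74.9%

74.9


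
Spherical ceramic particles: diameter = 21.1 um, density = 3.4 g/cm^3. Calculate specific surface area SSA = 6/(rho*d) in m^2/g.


SSA = 6 / (3.4 * 21.1) = 0.084 m^2/g

0.084


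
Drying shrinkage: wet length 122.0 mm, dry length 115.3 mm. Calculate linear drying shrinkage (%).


DS = (122.0 - 115.3) / 122.0 * 100 = 5.49%

5.49


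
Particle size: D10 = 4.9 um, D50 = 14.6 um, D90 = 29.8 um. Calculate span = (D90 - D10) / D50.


Span = (29.8 - 4.9) / 14.6 = 24.9 / 14.6 = 1.705

1.705


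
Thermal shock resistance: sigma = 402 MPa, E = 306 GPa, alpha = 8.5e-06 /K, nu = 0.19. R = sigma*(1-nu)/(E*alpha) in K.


R = 402*(1-0.19)/(306*1000*8.5e-06) = 125 K

125


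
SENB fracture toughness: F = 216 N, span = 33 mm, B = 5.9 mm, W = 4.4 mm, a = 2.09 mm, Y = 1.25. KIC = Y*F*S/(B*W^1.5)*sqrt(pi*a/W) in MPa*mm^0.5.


KIC = 1.25*216*33/(5.9*4.4^1.5)*sqrt(pi*2.09/4.4) = 199.88

199.88


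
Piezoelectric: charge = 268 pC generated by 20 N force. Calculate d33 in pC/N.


d33 = 268 / 20 = 13.4 pC/N

13.4


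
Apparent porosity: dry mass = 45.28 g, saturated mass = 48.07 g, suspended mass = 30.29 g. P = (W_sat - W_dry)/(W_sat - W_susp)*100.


P = (48.07 - 45.28) / (48.07 - 30.29) * 100 = 2.79 / 17.78 * 100 = 15.7%

15.7


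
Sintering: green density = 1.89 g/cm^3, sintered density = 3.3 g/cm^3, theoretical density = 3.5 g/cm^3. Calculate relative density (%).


Relative = 3.3 / 3.5 * 100 = 94.3%

94.3


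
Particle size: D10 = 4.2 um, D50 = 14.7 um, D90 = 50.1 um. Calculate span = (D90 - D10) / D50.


Span = (50.1 - 4.2) / 14.7 = 45.9 / 14.7 = 3.122

3.122


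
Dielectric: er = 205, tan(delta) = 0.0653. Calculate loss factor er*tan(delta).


Loss = 205 * 0.0653 = 13.387

13.387


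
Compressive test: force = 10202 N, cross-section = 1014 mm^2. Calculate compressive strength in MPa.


CS = 10202 / 1014 = 10.1 MPa

10.1


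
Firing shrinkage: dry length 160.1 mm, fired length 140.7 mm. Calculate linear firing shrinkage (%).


FS = (160.1 - 140.7) / 160.1 * 100 = 12.12%

12.12


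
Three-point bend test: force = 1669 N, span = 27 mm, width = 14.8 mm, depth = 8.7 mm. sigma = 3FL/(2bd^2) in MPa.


sigma = 3*1669*27/(2*14.8*8.7^2) = 60.3 MPa

60.3


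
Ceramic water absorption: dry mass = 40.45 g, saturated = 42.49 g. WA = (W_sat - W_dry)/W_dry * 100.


WA = (42.49 - 40.45) / 40.45 * 100 = 5.04%

5.04


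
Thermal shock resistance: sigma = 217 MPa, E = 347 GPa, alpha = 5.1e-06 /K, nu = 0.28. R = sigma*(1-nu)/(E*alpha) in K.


R = 217*(1-0.28)/(347*1000*5.1e-06) = 88 K

88


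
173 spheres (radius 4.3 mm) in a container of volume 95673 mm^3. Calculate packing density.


V_sphere = 4/3*pi*4.3^3 = 333.0381 mm^3
Total V = 173*333.0381 = 57615.5913 mm^3
PD = 57615.5913 / 95673 = 0.602

0.602


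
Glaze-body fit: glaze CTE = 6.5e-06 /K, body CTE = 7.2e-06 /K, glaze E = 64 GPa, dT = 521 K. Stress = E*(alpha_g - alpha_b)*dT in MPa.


Stress = 64*1000*(6.5e-06 - 7.2e-06)*521 = -23.3 MPa

-23.3


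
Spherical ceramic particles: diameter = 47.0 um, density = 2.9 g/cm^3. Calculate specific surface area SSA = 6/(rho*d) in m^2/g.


SSA = 6 / (2.9 * 47.0) = 0.044 m^2/g

0.044


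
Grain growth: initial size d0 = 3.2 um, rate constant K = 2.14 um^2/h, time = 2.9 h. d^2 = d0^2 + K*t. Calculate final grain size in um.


d^2 = 3.2^2 + 2.14*2.9 = 16.446
d = sqrt(16.446) = 4.06 um

4.06


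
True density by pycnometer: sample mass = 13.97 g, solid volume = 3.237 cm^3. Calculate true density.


TD = 13.97 / 3.237 = 4.316 g/cm^3

4.316


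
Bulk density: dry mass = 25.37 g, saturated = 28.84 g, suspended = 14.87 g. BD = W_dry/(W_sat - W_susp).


BD = 25.37 / (28.84 - 14.87) = 25.37 / 13.97 = 1.816 g/cm^3

1.816


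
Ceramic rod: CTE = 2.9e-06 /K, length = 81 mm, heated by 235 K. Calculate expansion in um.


dL = 2.9e-06 * 81 * 235 * 1000 = 55.202 um

55.202


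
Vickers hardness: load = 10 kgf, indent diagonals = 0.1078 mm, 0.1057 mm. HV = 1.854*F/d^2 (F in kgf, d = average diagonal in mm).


d_avg = (0.1078+0.1057)/2 = 0.10675 mm
HV = 1.854*10/0.10675^2 = 1627

1627


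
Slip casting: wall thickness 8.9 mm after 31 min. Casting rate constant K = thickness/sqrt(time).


K = 8.9 / sqrt(31) = 8.9 / 5.5678 = 1.598 mm/min^0.5

1.598


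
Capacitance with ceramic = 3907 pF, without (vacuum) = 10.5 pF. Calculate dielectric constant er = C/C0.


er = 3907 / 10.5 = 372.1

372.1


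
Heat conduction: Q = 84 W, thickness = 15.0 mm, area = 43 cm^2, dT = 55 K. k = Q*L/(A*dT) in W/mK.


k = 84*15.0/1000/(43/10000*55) = 5.33 W/mK

5.33


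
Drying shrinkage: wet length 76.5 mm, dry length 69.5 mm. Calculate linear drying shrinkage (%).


DS = (76.5 - 69.5) / 76.5 * 100 = 9.15%

9.15


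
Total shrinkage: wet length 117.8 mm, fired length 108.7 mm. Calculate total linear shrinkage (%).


TS = (117.8 - 108.7) / 117.8 * 100 = 7.72%

7.72


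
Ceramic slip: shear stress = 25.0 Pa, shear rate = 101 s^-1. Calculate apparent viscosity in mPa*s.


eta = tau/gamma * 1000 = 25.0/101 * 1000 = 247.5 mPa*s

247.5


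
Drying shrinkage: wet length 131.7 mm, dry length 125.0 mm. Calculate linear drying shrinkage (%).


DS = (131.7 - 125.0) / 131.7 * 100 = 5.09%

5.09


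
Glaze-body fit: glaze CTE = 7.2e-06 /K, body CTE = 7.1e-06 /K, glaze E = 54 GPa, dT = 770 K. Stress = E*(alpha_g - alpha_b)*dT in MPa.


Stress = 54*1000*(7.2e-06 - 7.1e-06)*770 = 4.2 MPa

4.2


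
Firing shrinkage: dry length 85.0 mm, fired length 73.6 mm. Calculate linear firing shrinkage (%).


FS = (85.0 - 73.6) / 85.0 * 100 = 13.41%

13.41


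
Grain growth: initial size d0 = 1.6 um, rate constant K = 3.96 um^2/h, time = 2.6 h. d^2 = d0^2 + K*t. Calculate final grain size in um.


d^2 = 1.6^2 + 3.96*2.6 = 12.856
d = sqrt(12.856) = 3.59 um

3.59


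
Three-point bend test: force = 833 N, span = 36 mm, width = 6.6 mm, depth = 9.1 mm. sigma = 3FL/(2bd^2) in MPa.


sigma = 3*833*36/(2*6.6*9.1^2) = 82.3 MPa

82.3


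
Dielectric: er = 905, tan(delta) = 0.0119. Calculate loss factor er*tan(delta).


Loss = 905 * 0.0119 = 10.77

10.77


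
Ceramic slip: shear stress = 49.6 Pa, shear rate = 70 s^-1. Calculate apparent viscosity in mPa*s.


eta = tau/gamma * 1000 = 49.6/70 * 1000 = 708.6 mPa*s

708.6


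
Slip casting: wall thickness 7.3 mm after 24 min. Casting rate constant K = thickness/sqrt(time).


K = 7.3 / sqrt(24) = 7.3 / 4.899 = 1.49 mm/min^0.5

1.49


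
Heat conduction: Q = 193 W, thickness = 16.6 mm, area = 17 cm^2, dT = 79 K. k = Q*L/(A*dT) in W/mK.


k = 193*16.6/1000/(17/10000*79) = 23.86 W/mK

23.86


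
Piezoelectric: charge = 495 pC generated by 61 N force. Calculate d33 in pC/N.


d33 = 495 / 61 = 8.1 pC/N

8.1


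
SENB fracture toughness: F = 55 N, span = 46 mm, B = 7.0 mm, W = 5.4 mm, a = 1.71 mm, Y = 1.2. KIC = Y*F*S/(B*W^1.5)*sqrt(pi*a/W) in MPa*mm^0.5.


KIC = 1.2*55*46/(7.0*5.4^1.5)*sqrt(pi*1.71/5.4) = 34.47

34.47


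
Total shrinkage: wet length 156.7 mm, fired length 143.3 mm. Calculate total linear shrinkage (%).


TS = (156.7 - 143.3) / 156.7 * 100 = 8.55%

8.55


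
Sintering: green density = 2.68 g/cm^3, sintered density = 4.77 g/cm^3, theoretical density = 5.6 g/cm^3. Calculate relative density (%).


Relative = 4.77 / 5.6 * 100 = 85.2%

85.2


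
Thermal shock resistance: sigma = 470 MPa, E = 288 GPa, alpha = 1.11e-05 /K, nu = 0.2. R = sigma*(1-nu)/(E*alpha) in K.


R = 470*(1-0.2)/(288*1000*1.11e-05) = 118 K

118


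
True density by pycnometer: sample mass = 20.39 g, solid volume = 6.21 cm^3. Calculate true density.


TD = 20.39 / 6.21 = 3.283 g/cm^3

3.283


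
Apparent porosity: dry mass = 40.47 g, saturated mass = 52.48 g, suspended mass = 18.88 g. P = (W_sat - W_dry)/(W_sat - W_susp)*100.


P = (52.48 - 40.47) / (52.48 - 18.88) * 100 = 12.01 / 33.6 * 100 = 35.7%

35.7


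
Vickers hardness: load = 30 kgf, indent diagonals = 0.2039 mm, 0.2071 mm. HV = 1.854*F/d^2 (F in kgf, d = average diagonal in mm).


d_avg = (0.2039+0.2071)/2 = 0.2055 mm
HV = 1.854*30/0.2055^2 = 1317

1317


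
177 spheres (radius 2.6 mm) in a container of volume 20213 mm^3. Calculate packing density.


V_sphere = 4/3*pi*2.6^3 = 73.6222 mm^3
Total V = 177*73.6222 = 13031.1294 mm^3
PD = 13031.1294 / 20213 = 0.645

0.645


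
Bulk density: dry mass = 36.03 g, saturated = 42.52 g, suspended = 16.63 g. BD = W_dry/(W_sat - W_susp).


BD = 36.03 / (42.52 - 16.63) = 36.03 / 25.89 = 1.392 g/cm^3

1.392


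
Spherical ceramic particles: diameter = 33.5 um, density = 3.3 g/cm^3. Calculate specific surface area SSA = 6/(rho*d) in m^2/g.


SSA = 6 / (3.3 * 33.5) = 0.054 m^2/g

0.054


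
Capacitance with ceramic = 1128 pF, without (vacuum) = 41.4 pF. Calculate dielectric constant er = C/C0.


er = 1128 / 41.4 = 27.25

27.25


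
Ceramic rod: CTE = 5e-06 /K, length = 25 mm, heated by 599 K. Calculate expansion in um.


dL = 5e-06 * 25 * 599 * 1000 = 74.875 um

74.875


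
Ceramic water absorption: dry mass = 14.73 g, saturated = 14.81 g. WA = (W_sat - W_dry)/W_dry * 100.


WA = (14.81 - 14.73) / 14.73 * 100 = 0.54%

0.54


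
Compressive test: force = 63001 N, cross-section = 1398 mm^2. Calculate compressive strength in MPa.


CS = 63001 / 1398 = 45.1 MPa

45.1


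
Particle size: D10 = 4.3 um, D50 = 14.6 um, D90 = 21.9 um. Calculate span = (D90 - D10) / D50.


Span = (21.9 - 4.3) / 14.6 = 17.6 / 14.6 = 1.205

1.205


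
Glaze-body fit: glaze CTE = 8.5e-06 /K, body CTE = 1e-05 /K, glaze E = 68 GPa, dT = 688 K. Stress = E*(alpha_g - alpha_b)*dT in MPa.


Stress = 68*1000*(8.5e-06 - 1e-05)*688 = -70.2 MPa

-70.2


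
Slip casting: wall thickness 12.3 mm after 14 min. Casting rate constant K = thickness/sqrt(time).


K = 12.3 / sqrt(14) = 12.3 / 3.7417 = 3.287 mm/min^0.5

3.287


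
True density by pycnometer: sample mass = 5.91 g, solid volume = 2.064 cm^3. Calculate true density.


TD = 5.91 / 2.064 = 2.863 g/cm^3

2.863


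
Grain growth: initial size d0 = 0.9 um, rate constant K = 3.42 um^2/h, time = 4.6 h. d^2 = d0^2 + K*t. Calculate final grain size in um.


d^2 = 0.9^2 + 3.42*4.6 = 16.542
d = sqrt(16.542) = 4.07 um

4.07


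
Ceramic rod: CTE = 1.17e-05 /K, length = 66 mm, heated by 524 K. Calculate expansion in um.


dL = 1.17e-05 * 66 * 524 * 1000 = 404.633 um

404.633


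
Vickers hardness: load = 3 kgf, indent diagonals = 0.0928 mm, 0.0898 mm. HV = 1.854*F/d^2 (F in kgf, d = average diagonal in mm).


d_avg = (0.0928+0.0898)/2 = 0.0913 mm
HV = 1.854*3/0.0913^2 = 667

667


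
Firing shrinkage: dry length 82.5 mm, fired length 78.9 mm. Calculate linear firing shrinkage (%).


FS = (82.5 - 78.9) / 82.5 * 100 = 4.36%

4.36


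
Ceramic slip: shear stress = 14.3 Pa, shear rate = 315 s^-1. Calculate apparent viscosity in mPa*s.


eta = tau/gamma * 1000 = 14.3/315 * 1000 = 45.4 mPa*s

45.4


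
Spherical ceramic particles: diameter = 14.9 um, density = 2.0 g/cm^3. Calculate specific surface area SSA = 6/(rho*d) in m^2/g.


SSA = 6 / (2.0 * 14.9) = 0.201 m^2/g

0.201


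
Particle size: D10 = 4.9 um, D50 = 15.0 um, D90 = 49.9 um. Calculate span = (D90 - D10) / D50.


Span = (49.9 - 4.9) / 15.0 = 45.0 / 15.0 = 3.0

3.0


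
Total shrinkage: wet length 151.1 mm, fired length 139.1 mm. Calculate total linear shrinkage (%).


TS = (151.1 - 139.1) / 151.1 * 100 = 7.94%

7.94


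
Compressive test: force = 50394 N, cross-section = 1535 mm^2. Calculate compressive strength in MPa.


CS = 50394 / 1535 = 32.8 MPa

32.8


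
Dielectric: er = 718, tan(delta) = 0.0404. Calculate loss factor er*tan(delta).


Loss = 718 * 0.0404 = 29.007

29.007


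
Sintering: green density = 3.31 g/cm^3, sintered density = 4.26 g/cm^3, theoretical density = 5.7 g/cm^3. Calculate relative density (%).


Relative = 4.26 / 5.7 * 100 = 74.7%

74.7


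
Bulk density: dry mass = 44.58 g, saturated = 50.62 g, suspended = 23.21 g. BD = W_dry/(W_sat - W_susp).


BD = 44.58 / (50.62 - 23.21) = 44.58 / 27.41 = 1.626 g/cm^3

1.626


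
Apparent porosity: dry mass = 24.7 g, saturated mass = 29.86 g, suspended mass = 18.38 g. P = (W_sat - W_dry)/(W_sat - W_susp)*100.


P = (29.86 - 24.7) / (29.86 - 18.38) * 100 = 5.16 / 11.48 * 100 = 44.9%

44.9


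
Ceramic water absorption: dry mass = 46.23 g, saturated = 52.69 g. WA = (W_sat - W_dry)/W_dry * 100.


WA = (52.69 - 46.23) / 46.23 * 100 = 13.97%

13.97


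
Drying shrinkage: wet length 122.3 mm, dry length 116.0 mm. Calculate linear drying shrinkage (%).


DS = (122.3 - 116.0) / 122.3 * 100 = 5.15%

5.15


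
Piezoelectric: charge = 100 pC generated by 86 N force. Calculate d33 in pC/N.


d33 = 100 / 86 = 1.2 pC/N

1.2


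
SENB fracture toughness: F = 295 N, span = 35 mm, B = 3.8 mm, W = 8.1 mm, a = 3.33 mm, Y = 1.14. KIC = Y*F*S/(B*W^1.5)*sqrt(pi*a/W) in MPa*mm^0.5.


KIC = 1.14*295*35/(3.8*8.1^1.5)*sqrt(pi*3.33/8.1) = 152.7

152.7


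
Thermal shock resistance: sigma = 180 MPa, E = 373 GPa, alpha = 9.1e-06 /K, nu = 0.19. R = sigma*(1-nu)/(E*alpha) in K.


R = 180*(1-0.19)/(373*1000*9.1e-06) = 43 K

43


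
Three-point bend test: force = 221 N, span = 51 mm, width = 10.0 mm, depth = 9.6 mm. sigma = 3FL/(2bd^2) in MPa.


sigma = 3*221*51/(2*10.0*9.6^2) = 18.3 MPa

18.3


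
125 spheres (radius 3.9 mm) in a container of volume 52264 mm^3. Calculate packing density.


V_sphere = 4/3*pi*3.9^3 = 248.4748 mm^3
Total V = 125*248.4748 = 31059.35 mm^3
PD = 31059.35 / 52264 = 0.594

0.594
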